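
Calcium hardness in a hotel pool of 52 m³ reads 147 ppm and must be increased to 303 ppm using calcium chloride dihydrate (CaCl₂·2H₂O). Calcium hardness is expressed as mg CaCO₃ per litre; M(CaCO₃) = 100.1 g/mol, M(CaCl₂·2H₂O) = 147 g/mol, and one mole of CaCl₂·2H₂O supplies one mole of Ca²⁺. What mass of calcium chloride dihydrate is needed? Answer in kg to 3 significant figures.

11.9 kg

Volume: 52 m³ = 52,000 L.
Hardness to add: (303 − 147) = 156 mg/L as CaCO₃ × 52,000 L = 8112 g as CaCO₃.
Moles of Ca²⁺ (1 mol Ca²⁺ ≡ 1 mol CaCO₃): 8112 / 100.1 g/mol = 81.04 mol.
Mass of CaCl₂·2H₂O: 81.04 × 147 = 11,910 g.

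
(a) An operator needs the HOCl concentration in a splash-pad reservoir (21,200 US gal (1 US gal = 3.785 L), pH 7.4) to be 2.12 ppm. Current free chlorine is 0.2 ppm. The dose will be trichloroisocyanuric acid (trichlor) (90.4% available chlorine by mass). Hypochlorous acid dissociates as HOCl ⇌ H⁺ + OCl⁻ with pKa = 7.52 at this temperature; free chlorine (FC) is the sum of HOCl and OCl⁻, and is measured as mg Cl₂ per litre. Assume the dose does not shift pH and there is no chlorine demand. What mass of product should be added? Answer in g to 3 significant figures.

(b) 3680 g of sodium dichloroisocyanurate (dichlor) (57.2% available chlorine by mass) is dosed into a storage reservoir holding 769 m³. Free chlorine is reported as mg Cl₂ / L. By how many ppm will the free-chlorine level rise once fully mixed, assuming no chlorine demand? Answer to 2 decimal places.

(a) 313 g; (b) 2.74 ppm

(a) Volume: 21,200 US gal × 3.785 L/gal = 80,242 L.
(a) [OCl⁻]/[HOCl] = 10^(pH − pKa) = 10^(7.4 − 7.52) = 0.7586; fraction as HOCl = 1/(1 + 0.7586) = 0.5686.
(a) Free chlorine required for 2.12 ppm HOCl: 2.12 / 0.5686 = 3.728 ppm.
(a) FC to add: 3.728 − 0.2 = 3.528 mg/L as Cl₂.
(a) Cl₂ equivalent: 3.528 mg/L × 80,242 L = 283.1 g.
(a) Product at 90.4% available Cl: 283.1 / 0.904 = 313.2 g.

(b) Volume: 769 m³ = 769,000 L.
(b) Available chlorine delivered: 3680 g × 0.572 = 2105 g as Cl₂.
(b) Concentration rise: 2105 g / 769,000 L = 2.737 mg/L = 2.74 ppm.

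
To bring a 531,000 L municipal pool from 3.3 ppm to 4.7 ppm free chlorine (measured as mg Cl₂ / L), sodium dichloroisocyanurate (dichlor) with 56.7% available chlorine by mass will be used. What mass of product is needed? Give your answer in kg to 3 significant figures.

Chlorine deficit: 4.7 − 3.3 = 1.4 ppm = 1.4 mg/L as Cl₂.
Cl₂ equivalent needed: 1.4 mg/L × 531,000 L = 743,400 mg = 743.4 g.
Product at 56.7% available chlorine: 743.4 / 0.567 = 1311 g.

1.31 kg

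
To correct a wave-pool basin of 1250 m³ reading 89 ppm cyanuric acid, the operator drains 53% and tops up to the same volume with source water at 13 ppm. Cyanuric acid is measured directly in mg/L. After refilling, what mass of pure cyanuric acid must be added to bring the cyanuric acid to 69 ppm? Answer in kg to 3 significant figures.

Volume: 1250 m³ = 1,250,000 L.
After draining 53% and refilling: 89 × 0.47 + 13 × 0.53 = 48.72 ppm.
Deficit to target: 69 − 48.72 = 20.28 mg/L.
Mass: 20.28 mg/L × 1,250,000 L = 25,350 g cyanuric acid.

25.4 kg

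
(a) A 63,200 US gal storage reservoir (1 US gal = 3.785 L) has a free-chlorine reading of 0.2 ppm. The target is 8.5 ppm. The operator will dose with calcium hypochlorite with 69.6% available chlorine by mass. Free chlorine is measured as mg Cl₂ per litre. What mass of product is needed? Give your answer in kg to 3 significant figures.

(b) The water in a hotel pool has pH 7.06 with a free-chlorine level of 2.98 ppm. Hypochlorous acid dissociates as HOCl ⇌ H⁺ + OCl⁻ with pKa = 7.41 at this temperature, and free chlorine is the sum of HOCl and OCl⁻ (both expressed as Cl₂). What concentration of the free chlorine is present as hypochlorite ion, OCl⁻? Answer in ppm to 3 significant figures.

(a) 2.85 kg; (b) 0.920 ppm

(a) Volume: 63,200 US gal × 3.785 L/gal = 239,212 L.
(a) Chlorine deficit: 8.5 − 0.2 = 8.3 ppm = 8.3 mg/L as Cl₂.
(a) Cl₂ equivalent needed: 8.3 mg/L × 239,212 L = 1,985,000 mg = 1985 g.
(a) Product at 69.6% available chlorine: 1985 / 0.696 = 2853 g.

(b) [OCl⁻]/[HOCl] = 10^(pH − pKa) = 10^(7.06 − 7.41) = 10^-0.35 = 0.4467.
(b) Fraction as HOCl = 1 / (1 + 0.4467) = 0.6912.
(b) OCl⁻ = (1 − 0.6912) × 2.98 ppm = 0.9201 ppm.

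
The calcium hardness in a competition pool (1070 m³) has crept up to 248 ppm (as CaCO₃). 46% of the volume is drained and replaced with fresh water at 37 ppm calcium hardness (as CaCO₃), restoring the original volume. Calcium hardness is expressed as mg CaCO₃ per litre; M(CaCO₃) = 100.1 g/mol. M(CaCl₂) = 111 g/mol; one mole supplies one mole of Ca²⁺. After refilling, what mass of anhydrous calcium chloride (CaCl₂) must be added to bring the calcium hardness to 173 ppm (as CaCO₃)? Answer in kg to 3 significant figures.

26.2 kg

Volume: 1070 m³ = 1,070,000 L.
After draining 46% and refilling: 248 × 0.54 + 37 × 0.46 = 150.94 ppm.
Deficit to target: 173 − 150.94 = 22.06 mg/L.
As CaCO₃: 22.06 mg/L × 1,070,000 L = 23,600 g; ÷ 100.1 = 235.8 mol Ca²⁺.
Mass: 235.8 × 111 = 26,170 g.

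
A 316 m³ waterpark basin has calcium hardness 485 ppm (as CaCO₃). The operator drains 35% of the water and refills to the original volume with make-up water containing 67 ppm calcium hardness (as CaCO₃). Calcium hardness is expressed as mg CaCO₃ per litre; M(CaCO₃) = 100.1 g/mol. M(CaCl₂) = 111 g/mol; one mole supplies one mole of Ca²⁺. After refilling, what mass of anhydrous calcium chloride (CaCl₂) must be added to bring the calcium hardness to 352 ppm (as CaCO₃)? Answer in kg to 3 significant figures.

Volume: 316 m³ = 316,000 L.
After draining 35% and refilling: 485 × 0.65 + 67 × 0.35 = 338.7 ppm.
Deficit to target: 352 − 338.7 = 13.3 mg/L.
As CaCO₃: 13.3 mg/L × 316,000 L = 4203 g; ÷ 100.1 = 41.99 mol Ca²⁺.
Mass: 41.99 × 111 = 4660 g.

4.66 kg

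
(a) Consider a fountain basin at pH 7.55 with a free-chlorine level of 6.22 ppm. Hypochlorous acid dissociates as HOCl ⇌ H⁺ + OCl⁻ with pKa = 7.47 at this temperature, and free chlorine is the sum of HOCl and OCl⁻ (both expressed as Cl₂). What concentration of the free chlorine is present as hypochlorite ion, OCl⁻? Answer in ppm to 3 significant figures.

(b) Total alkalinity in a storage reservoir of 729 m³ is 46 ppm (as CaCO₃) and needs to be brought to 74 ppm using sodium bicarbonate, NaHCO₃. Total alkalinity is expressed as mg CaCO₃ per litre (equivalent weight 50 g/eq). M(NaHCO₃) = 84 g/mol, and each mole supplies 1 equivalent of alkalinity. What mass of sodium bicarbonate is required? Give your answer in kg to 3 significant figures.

(a) [OCl⁻]/[HOCl] = 10^(pH − pKa) = 10^(7.55 − 7.47) = 10^0.08 = 1.202.
(a) Fraction as HOCl = 1 / (1 + 1.202) = 0.4541.
(a) OCl⁻ = (1 − 0.4541) × 6.22 ppm = 3.396 ppm.

(b) Volume: 729 m³ = 729,000 L.
(b) Alkalinity to add: (74 − 46) = 28 mg/L as CaCO₃ × 729,000 L = 20,410 g as CaCO₃.
(b) Equivalents: 20,410 g ÷ 50 g/eq = 408.2 eq.
(b) NaHCO₃ supplies 1 eq per mole → 408.2 mol.
(b) Mass: 408.2 mol × 84 g/mol = 34,290 g.

(a) 3.40 ppm; (b) 34.3 kg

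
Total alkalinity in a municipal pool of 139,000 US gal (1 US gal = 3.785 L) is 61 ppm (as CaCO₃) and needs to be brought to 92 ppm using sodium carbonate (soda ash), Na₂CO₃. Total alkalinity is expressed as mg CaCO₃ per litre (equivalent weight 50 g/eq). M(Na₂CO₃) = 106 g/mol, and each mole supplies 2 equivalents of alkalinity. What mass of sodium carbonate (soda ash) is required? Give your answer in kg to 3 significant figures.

17.3 kg

Volume: 139,000 US gal × 3.785 L/gal = 526,115 L.
Alkalinity to add: (92 − 61) = 31 mg/L as CaCO₃ × 526,115 L = 16,310 g as CaCO₃.
Equivalents: 16,310 g ÷ 50 g/eq = 326.2 eq.
Each mole of Na₂CO₃ supplies 2 eq, so 326.2 / 2 = 163.1 mol.
Mass: 163.1 mol × 106 g/mol = 17,290 g.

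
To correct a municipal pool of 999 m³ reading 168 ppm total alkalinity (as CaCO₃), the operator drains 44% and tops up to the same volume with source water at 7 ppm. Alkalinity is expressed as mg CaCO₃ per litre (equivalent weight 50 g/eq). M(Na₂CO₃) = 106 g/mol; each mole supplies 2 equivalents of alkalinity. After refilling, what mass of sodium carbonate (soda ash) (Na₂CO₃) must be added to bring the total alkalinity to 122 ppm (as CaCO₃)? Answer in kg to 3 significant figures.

Volume: 999 m³ = 999,000 L.
After draining 44% and refilling: 168 × 0.56 + 7 × 0.44 = 97.16 ppm.
Deficit to target: 122 − 97.16 = 24.84 mg/L.
As CaCO₃: 24.84 mg/L × 999,000 L = 24,820 g; ÷ 50 g/eq ÷ 2 = 248.2 mol Na₂CO₃.
Mass: 248.2 × 106 = 26,300 g.

26.3 kg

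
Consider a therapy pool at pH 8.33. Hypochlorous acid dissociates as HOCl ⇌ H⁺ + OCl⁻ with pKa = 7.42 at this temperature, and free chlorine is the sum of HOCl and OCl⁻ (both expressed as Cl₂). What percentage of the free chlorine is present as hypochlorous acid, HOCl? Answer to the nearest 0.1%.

11.0%

[OCl⁻]/[HOCl] = 10^(pH − pKa) = 10^(8.33 − 7.42) = 10^0.91 = 8.128.
Fraction as HOCl = 1 / (1 + 8.128) = 0.1095.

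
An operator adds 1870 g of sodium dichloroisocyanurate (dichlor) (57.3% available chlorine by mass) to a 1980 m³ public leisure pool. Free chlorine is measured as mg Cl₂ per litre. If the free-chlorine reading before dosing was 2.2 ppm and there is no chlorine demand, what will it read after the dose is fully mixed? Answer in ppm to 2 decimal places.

2.74 ppm

Volume: 1980 m³ = 1,980,000 L.
Available chlorine delivered: 1870 g × 0.573 = 1072 g as Cl₂.
Concentration rise: 1072 g / 1,980,000 L = 0.5412 mg/L = 0.54 ppm.
Final FC: 2.2 + 0.54 = 2.74 ppm.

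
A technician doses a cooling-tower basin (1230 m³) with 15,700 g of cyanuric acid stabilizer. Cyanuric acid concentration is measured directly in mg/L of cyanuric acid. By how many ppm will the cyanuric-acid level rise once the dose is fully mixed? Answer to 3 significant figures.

12.8 ppm

Volume: 1230 m³ = 1,230,000 L.
Rise: 15,700 g / 1,230,000 L × 1000 = 12.76 mg/L.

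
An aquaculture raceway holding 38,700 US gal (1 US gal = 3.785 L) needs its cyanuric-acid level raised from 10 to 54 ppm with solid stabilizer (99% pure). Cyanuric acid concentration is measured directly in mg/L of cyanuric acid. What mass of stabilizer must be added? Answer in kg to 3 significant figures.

Volume: 38,700 US gal × 3.785 L/gal = 146,480 L.
CYA to add: (54 − 10) = 44 mg/L × 146,480 L = 6445 g cyanuric acid.
At 99% purity: 6445 / 0.99 = 6510 g product.

6.51 kg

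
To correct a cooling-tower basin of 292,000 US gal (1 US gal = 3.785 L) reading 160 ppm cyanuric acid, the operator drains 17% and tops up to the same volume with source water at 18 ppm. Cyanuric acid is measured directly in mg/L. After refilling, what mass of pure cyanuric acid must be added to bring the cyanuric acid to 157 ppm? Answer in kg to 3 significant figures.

Volume: 292,000 US gal × 3.785 L/gal = 1,105,220 L.
After draining 17% and refilling: 160 × 0.83 + 18 × 0.17 = 135.86 ppm.
Deficit to target: 157 − 135.86 = 21.14 mg/L.
Mass: 21.14 mg/L × 1,105,220 L = 23,360 g cyanuric acid.

23.4 kg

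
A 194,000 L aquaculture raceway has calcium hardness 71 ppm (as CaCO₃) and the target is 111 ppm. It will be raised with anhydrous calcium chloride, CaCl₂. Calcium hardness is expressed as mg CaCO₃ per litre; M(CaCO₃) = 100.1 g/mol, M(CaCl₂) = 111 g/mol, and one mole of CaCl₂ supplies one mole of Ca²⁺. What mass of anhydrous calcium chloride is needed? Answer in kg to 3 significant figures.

Hardness to add: (111 − 71) = 40 mg/L as CaCO₃ × 194,000 L = 7760 g as CaCO₃.
Moles of Ca²⁺ (1 mol Ca²⁺ ≡ 1 mol CaCO₃): 7760 / 100.1 g/mol = 77.52 mol.
Mass of CaCl₂: 77.52 × 111 = 8605 g.

8.60 kg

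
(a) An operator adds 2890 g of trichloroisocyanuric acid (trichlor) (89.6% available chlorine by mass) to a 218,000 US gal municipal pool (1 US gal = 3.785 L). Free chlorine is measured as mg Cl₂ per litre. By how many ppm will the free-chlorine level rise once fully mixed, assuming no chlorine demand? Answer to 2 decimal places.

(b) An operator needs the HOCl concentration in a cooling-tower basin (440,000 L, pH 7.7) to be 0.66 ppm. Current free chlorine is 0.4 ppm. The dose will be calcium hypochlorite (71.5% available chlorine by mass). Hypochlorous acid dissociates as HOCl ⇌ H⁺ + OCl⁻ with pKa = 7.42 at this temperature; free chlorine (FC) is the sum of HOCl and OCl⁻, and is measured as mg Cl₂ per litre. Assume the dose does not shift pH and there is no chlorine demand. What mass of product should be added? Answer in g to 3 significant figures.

(a) 3.14 ppm; (b) 934 g

(a) Volume: 218,000 US gal × 3.785 L/gal = 825,130 L.
(a) Available chlorine delivered: 2890 g × 0.896 = 2589 g as Cl₂.
(a) Concentration rise: 2589 g / 825,130 L = 3.138 mg/L = 3.14 ppm.

(b) [OCl⁻]/[HOCl] = 10^(pH − pKa) = 10^(7.7 − 7.42) = 1.905; fraction as HOCl = 1/(1 + 1.905) = 0.3442.
(b) Free chlorine required for 0.66 ppm HOCl: 0.66 / 0.3442 = 1.918 ppm.
(b) FC to add: 1.918 − 0.4 = 1.518 mg/L as Cl₂.
(b) Cl₂ equivalent: 1.518 mg/L × 440,000 L = 667.7 g.
(b) Product at 71.5% available Cl: 667.7 / 0.715 = 933.9 g.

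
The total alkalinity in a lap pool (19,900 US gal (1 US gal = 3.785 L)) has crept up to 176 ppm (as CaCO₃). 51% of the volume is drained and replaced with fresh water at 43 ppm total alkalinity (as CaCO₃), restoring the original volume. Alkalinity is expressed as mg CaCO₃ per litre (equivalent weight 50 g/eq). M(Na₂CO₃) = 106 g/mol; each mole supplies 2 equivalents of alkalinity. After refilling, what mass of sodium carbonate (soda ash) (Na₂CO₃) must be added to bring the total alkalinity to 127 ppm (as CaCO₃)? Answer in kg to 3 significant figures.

1.50 kg

Volume: 19,900 US gal × 3.785 L/gal = 75,322 L.
After draining 51% and refilling: 176 × 0.49 + 43 × 0.51 = 108.17 ppm.
Deficit to target: 127 − 108.17 = 18.83 mg/L.
As CaCO₃: 18.83 mg/L × 75,322 L = 1418 g; ÷ 50 g/eq ÷ 2 = 14.18 mol Na₂CO₃.
Mass: 14.18 × 106 = 1503 g.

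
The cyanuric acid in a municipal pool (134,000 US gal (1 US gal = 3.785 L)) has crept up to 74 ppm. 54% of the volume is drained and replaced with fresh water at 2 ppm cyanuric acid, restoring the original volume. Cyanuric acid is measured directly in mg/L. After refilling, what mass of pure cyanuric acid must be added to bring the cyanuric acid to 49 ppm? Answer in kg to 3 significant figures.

Volume: 134,000 US gal × 3.785 L/gal = 507,190 L.
After draining 54% and refilling: 74 × 0.46 + 2 × 0.54 = 35.12 ppm.
Deficit to target: 49 − 35.12 = 13.88 mg/L.
Mass: 13.88 mg/L × 507,190 L = 7040 g cyanuric acid.

7.04 kg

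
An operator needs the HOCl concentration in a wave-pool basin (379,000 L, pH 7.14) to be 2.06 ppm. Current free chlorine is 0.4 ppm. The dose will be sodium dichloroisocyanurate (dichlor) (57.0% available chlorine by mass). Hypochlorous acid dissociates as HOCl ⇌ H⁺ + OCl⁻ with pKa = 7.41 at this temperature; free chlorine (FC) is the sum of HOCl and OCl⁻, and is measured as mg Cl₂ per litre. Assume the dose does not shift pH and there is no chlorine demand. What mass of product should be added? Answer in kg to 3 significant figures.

1.84 kg

[OCl⁻]/[HOCl] = 10^(pH − pKa) = 10^(7.14 − 7.41) = 0.537; fraction as HOCl = 1/(1 + 0.537) = 0.6506.
Free chlorine required for 2.06 ppm HOCl: 2.06 / 0.6506 = 3.166 ppm.
FC to add: 3.166 − 0.4 = 2.766 mg/L as Cl₂.
Cl₂ equivalent: 2.766 mg/L × 379,000 L = 1048 g.
Product at 57.0% available Cl: 1048 / 0.57 = 1839 g.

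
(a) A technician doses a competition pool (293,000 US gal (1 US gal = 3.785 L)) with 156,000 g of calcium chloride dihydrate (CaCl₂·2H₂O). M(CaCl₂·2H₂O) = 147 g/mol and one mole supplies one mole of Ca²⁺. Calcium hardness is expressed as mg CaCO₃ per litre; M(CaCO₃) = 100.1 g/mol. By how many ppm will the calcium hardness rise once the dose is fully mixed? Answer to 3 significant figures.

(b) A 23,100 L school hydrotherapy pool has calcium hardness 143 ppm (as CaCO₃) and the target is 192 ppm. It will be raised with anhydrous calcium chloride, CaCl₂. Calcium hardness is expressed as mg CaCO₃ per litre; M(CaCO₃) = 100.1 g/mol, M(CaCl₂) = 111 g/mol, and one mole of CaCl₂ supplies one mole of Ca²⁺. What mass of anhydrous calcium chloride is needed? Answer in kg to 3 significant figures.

(a) Volume: 293,000 US gal × 3.785 L/gal = 1,109,005 L.
(a) Moles of Ca²⁺: 156,000 g ÷ 147 g/mol = 1061 mol.
(a) As CaCO₃: 1061 mol × 100.1 g/mol = 106,200 g.
(a) Rise: 106,200 g / 1,109,005 L × 1000 = 95.79 mg/L.

(b) Hardness to add: (192 − 143) = 49 mg/L as CaCO₃ × 23,100 L = 1132 g as CaCO₃.
(b) Moles of Ca²⁺ (1 mol Ca²⁺ ≡ 1 mol CaCO₃): 1132 / 100.1 g/mol = 11.31 mol.
(b) Mass of CaCl₂: 11.31 × 111 = 1255 g.

(a) 95.8 ppm; (b) 1.26 kg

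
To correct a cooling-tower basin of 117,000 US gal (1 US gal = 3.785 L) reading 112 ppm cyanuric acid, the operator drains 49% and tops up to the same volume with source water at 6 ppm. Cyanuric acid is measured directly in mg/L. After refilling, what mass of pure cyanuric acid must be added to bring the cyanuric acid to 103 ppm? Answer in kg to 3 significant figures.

Volume: 117,000 US gal × 3.785 L/gal = 442,845 L.
After draining 49% and refilling: 112 × 0.51 + 6 × 0.49 = 60.06 ppm.
Deficit to target: 103 − 60.06 = 42.94 mg/L.
Mass: 42.94 mg/L × 442,845 L = 19,020 g cyanuric acid.

19.0 kg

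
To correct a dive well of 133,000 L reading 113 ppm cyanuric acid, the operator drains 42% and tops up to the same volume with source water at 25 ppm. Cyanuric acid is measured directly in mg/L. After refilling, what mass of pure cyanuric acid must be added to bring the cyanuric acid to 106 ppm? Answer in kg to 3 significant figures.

3.98 kg

After draining 42% and refilling: 113 × 0.58 + 25 × 0.42 = 76.04 ppm.
Deficit to target: 106 − 76.04 = 29.96 mg/L.
Mass: 29.96 mg/L × 133,000 L = 3985 g cyanuric acid.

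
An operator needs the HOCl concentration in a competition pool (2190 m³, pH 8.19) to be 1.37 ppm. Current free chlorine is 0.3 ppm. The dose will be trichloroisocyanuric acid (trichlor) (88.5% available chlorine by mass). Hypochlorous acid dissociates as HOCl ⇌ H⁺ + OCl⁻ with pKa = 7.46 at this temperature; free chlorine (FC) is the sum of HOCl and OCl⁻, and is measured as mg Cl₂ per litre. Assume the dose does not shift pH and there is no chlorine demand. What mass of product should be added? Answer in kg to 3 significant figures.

Volume: 2190 m³ = 2,190,000 L.
[OCl⁻]/[HOCl] = 10^(pH − pKa) = 10^(8.19 − 7.46) = 5.37; fraction as HOCl = 1/(1 + 5.37) = 0.157.
Free chlorine required for 1.37 ppm HOCl: 1.37 / 0.157 = 8.727 ppm.
FC to add: 8.727 − 0.3 = 8.427 mg/L as Cl₂.
Cl₂ equivalent: 8.427 mg/L × 2,190,000 L = 18,460 g.
Product at 88.5% available Cl: 18,460 / 0.885 = 20,850 g.

20.9 kg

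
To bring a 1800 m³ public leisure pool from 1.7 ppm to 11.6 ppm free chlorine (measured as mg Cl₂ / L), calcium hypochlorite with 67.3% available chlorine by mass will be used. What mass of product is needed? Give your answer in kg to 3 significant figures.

Volume: 1800 m³ = 1,800,000 L.
Chlorine deficit: 11.6 − 1.7 = 9.9 ppm = 9.9 mg/L as Cl₂.
Cl₂ equivalent needed: 9.9 mg/L × 1,800,000 L = 17,820,000 mg = 17,820 g.
Product at 67.3% available chlorine: 17,820 / 0.673 = 26,480 g.

26.5 kg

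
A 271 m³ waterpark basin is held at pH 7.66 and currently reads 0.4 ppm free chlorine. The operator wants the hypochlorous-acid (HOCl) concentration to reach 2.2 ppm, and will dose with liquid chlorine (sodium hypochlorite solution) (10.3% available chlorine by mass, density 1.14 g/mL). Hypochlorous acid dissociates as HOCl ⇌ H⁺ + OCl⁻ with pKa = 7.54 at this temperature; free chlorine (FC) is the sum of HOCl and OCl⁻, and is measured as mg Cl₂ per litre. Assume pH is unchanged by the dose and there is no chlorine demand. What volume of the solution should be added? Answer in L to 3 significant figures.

10.8 L

Volume: 271 m³ = 271,000 L.
[OCl⁻]/[HOCl] = 10^(pH − pKa) = 10^(7.66 − 7.54) = 1.318; fraction as HOCl = 1/(1 + 1.318) = 0.4314.
Free chlorine required for 2.2 ppm HOCl: 2.2 / 0.4314 = 5.1 ppm.
FC to add: 5.1 − 0.4 = 4.7 mg/L as Cl₂.
Cl₂ equivalent: 4.7 mg/L × 271,000 L = 1274 g.
Product at 10.3% available Cl: 1274 / 0.103 = 12,370 g.
Volume: 12,370 g ÷ 1.14 g/mL = 10,850 mL.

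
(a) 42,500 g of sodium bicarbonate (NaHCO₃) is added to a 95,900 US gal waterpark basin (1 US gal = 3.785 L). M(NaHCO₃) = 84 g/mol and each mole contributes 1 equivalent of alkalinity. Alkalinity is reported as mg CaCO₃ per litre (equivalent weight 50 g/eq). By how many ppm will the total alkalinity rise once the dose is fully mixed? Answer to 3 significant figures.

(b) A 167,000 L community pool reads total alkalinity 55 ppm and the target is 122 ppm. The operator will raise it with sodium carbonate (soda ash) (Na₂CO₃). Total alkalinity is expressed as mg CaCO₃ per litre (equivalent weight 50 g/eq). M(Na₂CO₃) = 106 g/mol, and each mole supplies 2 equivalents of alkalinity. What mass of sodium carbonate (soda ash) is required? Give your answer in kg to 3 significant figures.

(a) Volume: 95,900 US gal × 3.785 L/gal = 362,982 L.
(a) Moles of NaHCO₃: 42,500 g ÷ 84 g/mol = 506 mol → 506 eq of alkalinity.
(a) As CaCO₃: 506 eq × 50 g/eq = 25,300 g.
(a) Rise: 25,300 g / 362,982 L × 1000 = 69.69 mg/L.

(b) Alkalinity to add: (122 − 55) = 67 mg/L as CaCO₃ × 167,000 L = 11,190 g as CaCO₃.
(b) Equivalents: 11,190 g ÷ 50 g/eq = 223.8 eq.
(b) Each mole of Na₂CO₃ supplies 2 eq, so 223.8 / 2 = 111.9 mol.
(b) Mass: 111.9 mol × 106 g/mol = 11,860 g.

(a) 69.7 ppm; (b) 11.9 kg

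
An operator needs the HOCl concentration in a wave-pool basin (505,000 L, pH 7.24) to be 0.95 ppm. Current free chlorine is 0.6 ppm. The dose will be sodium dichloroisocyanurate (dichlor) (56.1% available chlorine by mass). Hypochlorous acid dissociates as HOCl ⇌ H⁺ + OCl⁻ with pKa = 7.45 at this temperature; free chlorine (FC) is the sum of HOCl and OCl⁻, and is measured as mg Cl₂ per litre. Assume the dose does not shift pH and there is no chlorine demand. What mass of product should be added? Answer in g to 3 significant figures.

842 g

[OCl⁻]/[HOCl] = 10^(pH − pKa) = 10^(7.24 − 7.45) = 0.6166; fraction as HOCl = 1/(1 + 0.6166) = 0.6186.
Free chlorine required for 0.95 ppm HOCl: 0.95 / 0.6186 = 1.536 ppm.
FC to add: 1.536 − 0.6 = 0.9358 mg/L as Cl₂.
Cl₂ equivalent: 0.9358 mg/L × 505,000 L = 472.6 g.
Product at 56.1% available Cl: 472.6 / 0.561 = 842.4 g.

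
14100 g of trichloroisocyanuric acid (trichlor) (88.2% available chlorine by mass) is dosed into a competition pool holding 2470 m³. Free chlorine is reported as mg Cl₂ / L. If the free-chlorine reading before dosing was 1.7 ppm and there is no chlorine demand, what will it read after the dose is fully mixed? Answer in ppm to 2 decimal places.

6.73 ppm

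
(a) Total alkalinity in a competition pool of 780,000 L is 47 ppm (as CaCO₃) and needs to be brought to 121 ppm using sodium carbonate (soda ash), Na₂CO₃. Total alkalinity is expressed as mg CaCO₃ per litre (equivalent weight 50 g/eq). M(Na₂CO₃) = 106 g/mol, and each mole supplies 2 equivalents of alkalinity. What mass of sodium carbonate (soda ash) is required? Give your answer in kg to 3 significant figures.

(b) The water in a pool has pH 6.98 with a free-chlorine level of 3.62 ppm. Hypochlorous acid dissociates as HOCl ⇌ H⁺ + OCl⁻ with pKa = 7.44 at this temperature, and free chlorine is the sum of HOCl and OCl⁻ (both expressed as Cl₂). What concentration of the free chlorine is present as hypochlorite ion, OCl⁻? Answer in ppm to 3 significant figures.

(a) 61.2 kg; (b) 0.932 ppm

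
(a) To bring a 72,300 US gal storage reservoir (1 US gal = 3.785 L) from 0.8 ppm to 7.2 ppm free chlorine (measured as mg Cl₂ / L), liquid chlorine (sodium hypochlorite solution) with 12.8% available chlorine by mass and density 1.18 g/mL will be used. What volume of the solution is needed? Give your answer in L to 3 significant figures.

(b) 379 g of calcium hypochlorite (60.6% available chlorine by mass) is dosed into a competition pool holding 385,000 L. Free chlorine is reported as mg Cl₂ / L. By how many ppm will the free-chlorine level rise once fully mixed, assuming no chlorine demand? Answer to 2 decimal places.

(a) 11.6 L; (b) 0.60 ppm

(a) Volume: 72,300 US gal × 3.785 L/gal = 273,656 L.
(a) Chlorine deficit: 7.2 − 0.8 = 6.4 ppm = 6.4 mg/L as Cl₂.
(a) Cl₂ equivalent needed: 6.4 mg/L × 273,656 L = 1,751,000 mg = 1751 g.
(a) Product at 12.8% available chlorine: 1751 / 0.128 = 13,680 g.
(a) Volume at density 1.18 g/mL: 13,680 g ÷ 1.18 g/mL = 11,600 mL.

(b) Available chlorine delivered: 379 g × 0.606 = 229.7 g as Cl₂.
(b) Concentration rise: 229.7 g / 385,000 L = 0.5966 mg/L = 0.60 ppm.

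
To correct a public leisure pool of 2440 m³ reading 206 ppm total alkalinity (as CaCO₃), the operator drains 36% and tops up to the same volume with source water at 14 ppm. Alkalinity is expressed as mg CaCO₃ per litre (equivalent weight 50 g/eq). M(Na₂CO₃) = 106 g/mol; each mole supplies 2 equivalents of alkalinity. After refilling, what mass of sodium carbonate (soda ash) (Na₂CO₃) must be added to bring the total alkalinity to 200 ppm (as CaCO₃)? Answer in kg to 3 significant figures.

Volume: 2440 m³ = 2,440,000 L.
After draining 36% and refilling: 206 × 0.64 + 14 × 0.36 = 136.88 ppm.
Deficit to target: 200 − 136.88 = 63.12 mg/L.
As CaCO₃: 63.12 mg/L × 2,440,000 L = 154,000 g; ÷ 50 g/eq ÷ 2 = 1540 mol Na₂CO₃.
Mass: 1540 × 106 = 163,300 g.

163 kg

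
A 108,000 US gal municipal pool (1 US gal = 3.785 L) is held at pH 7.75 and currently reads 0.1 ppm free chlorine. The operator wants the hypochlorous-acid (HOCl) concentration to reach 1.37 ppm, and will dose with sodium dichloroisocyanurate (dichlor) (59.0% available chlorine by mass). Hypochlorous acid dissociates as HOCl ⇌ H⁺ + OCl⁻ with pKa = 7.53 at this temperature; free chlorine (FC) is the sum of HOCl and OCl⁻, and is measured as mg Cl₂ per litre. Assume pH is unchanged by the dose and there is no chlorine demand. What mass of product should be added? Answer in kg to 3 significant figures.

Volume: 108,000 US gal × 3.785 L/gal = 408,780 L.
[OCl⁻]/[HOCl] = 10^(pH − pKa) = 10^(7.75 − 7.53) = 1.66; fraction as HOCl = 1/(1 + 1.66) = 0.376.
Free chlorine required for 1.37 ppm HOCl: 1.37 / 0.376 = 3.644 ppm.
FC to add: 3.644 − 0.1 = 3.544 mg/L as Cl₂.
Cl₂ equivalent: 3.544 mg/L × 408,780 L = 1449 g.
Product at 59.0% available Cl: 1449 / 0.59 = 2455 g.

2.46 kg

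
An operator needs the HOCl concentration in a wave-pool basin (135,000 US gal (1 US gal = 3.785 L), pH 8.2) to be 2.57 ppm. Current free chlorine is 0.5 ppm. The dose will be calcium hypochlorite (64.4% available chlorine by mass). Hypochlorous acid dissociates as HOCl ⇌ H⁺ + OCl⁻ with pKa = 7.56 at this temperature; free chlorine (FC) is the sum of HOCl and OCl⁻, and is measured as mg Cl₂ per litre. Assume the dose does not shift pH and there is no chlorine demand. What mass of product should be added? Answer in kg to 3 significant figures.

Volume: 135,000 US gal × 3.785 L/gal = 510,975 L.
[OCl⁻]/[HOCl] = 10^(pH − pKa) = 10^(8.2 − 7.56) = 4.365; fraction as HOCl = 1/(1 + 4.365) = 0.1864.
Free chlorine required for 2.57 ppm HOCl: 2.57 / 0.1864 = 13.79 ppm.
FC to add: 13.79 − 0.5 = 13.29 mg/L as Cl₂.
Cl₂ equivalent: 13.29 mg/L × 510,975 L = 6790 g.
Product at 64.4% available Cl: 6790 / 0.644 = 10,540 g.

10.5 kg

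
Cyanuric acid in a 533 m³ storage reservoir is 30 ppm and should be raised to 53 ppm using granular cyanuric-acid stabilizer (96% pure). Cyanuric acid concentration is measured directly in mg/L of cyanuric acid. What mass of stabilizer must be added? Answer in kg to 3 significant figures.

Volume: 533 m³ = 533,000 L.
CYA to add: (53 − 30) = 23 mg/L × 533,000 L = 12,260 g cyanuric acid.
At 96% purity: 12,260 / 0.96 = 12,770 g product.

12.8 kg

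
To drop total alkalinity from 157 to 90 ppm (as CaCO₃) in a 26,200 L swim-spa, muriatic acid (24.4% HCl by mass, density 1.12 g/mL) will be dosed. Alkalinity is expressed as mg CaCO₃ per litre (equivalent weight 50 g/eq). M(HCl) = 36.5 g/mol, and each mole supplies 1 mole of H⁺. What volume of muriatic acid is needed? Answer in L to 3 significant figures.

4.69 L

Alkalinity to neutralize: (157 − 90) = 67 mg/L as CaCO₃ × 26,200 L = 1755 g as CaCO₃.
Equivalents of H⁺ required: 1755 ÷ 50 g/eq = 35.11 eq = 35.11 mol HCl.
Mass of HCl: 35.11 × 36.5 = 1281 g.
Mass of 24.4% solution: 1281 / 0.244 = 5252 g.
Volume: 5252 g ÷ 1.12 g/mL = 4689 mL.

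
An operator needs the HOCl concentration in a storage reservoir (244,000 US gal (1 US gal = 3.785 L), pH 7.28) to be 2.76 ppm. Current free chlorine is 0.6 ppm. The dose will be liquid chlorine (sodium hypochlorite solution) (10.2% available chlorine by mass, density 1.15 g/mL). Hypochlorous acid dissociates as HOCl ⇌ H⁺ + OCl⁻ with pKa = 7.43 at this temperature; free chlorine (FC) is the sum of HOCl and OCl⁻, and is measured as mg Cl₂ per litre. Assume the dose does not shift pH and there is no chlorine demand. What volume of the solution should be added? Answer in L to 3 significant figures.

32.4 L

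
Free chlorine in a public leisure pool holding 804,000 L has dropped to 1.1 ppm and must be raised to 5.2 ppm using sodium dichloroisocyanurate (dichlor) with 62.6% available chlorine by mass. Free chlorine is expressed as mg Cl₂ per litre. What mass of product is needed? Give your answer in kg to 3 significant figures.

Chlorine deficit: 5.2 − 1.1 = 4.1 ppm = 4.1 mg/L as Cl₂.
Cl₂ equivalent needed: 4.1 mg/L × 804,000 L = 3,296,000 mg = 3296 g.
Product at 62.6% available chlorine: 3296 / 0.626 = 5266 g.

5.27 kg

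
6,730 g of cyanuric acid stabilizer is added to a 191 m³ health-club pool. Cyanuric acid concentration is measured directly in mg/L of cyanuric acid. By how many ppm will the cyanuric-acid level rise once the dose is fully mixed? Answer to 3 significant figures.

Volume: 191 m³ = 191,000 L.
Rise: 6,730 g / 191,000 L × 1000 = 35.24 mg/L.

35.2 ppm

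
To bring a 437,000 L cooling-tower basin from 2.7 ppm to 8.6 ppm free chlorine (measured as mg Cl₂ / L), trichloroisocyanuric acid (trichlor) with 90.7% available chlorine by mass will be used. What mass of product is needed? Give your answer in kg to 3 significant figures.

Chlorine deficit: 8.6 − 2.7 = 5.9 ppm = 5.9 mg/L as Cl₂.
Cl₂ equivalent needed: 5.9 mg/L × 437,000 L = 2,578,000 mg = 2578 g.
Product at 90.7% available chlorine: 2578 / 0.907 = 2843 g.

2.84 kg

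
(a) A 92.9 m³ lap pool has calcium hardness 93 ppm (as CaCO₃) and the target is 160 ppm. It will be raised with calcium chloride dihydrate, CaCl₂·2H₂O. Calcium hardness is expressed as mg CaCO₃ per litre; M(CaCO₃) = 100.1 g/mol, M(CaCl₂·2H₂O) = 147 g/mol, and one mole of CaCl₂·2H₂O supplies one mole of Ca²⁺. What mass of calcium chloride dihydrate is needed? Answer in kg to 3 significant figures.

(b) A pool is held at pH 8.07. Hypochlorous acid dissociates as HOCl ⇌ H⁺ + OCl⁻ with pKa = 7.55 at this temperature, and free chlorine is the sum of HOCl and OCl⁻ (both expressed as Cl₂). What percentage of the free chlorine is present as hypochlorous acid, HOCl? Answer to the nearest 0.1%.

(a) Volume: 92.9 m³ = 92,900 L.
(a) Hardness to add: (160 − 93) = 67 mg/L as CaCO₃ × 92,900 L = 6224 g as CaCO₃.
(a) Moles of Ca²⁺ (1 mol Ca²⁺ ≡ 1 mol CaCO₃): 6224 / 100.1 g/mol = 62.18 mol.
(a) Mass of CaCl₂·2H₂O: 62.18 × 147 = 9141 g.

(b) [OCl⁻]/[HOCl] = 10^(pH − pKa) = 10^(8.07 − 7.55) = 10^0.52 = 3.311.
(b) Fraction as HOCl = 1 / (1 + 3.311) = 0.2319.

(a) 9.14 kg; (b) 23.2%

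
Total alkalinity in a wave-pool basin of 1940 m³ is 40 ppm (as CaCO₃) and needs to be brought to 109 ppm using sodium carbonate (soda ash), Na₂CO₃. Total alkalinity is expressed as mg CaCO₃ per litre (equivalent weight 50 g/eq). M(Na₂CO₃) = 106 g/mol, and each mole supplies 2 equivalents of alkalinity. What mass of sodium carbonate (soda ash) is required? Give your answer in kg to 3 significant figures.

142 kg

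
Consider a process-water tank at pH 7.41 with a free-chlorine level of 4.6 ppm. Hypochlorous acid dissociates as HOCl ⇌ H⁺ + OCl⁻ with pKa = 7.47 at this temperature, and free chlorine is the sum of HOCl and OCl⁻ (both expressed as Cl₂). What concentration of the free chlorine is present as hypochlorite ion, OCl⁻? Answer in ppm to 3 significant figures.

[OCl⁻]/[HOCl] = 10^(pH − pKa) = 10^(7.41 − 7.47) = 10^-0.06 = 0.871.
Fraction as HOCl = 1 / (1 + 0.871) = 0.5345.
OCl⁻ = (1 − 0.5345) × 4.6 ppm = 2.141 ppm.

2.14 ppm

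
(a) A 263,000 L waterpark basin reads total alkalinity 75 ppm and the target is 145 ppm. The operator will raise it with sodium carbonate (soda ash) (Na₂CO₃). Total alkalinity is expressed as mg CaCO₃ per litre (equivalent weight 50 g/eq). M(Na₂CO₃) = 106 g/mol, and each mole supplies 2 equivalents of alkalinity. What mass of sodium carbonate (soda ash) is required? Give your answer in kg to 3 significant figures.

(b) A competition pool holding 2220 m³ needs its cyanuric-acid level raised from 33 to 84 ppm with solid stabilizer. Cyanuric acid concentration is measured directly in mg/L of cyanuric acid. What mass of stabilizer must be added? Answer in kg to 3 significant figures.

(a) 19.5 kg; (b) 113 kg

(a) Alkalinity to add: (145 − 75) = 70 mg/L as CaCO₃ × 263,000 L = 18,410 g as CaCO₃.
(a) Equivalents: 18,410 g ÷ 50 g/eq = 368.2 eq.
(a) Each mole of Na₂CO₃ supplies 2 eq, so 368.2 / 2 = 184.1 mol.
(a) Mass: 184.1 mol × 106 g/mol = 19,510 g.

(b) Volume: 2220 m³ = 2,220,000 L.
(b) CYA to add: (84 − 33) = 51 mg/L × 2,220,000 L = 113,200 g cyanuric acid.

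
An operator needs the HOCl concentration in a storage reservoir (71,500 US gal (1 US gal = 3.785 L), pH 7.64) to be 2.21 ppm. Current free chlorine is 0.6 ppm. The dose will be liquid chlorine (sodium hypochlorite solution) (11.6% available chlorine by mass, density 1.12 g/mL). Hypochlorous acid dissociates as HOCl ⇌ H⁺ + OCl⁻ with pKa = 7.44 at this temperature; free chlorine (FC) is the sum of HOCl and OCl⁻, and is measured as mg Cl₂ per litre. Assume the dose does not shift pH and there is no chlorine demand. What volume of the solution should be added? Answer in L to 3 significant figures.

Volume: 71,500 US gal × 3.785 L/gal = 270,628 L.
[OCl⁻]/[HOCl] = 10^(pH − pKa) = 10^(7.64 − 7.44) = 1.585; fraction as HOCl = 1/(1 + 1.585) = 0.3869.
Free chlorine required for 2.21 ppm HOCl: 2.21 / 0.3869 = 5.713 ppm.
FC to add: 5.713 − 0.6 = 5.113 mg/L as Cl₂.
Cl₂ equivalent: 5.113 mg/L × 270,628 L = 1384 g.
Product at 11.6% available Cl: 1384 / 0.116 = 11,930 g.
Volume: 11,930 g ÷ 1.12 g/mL = 10,650 mL.

10.6 L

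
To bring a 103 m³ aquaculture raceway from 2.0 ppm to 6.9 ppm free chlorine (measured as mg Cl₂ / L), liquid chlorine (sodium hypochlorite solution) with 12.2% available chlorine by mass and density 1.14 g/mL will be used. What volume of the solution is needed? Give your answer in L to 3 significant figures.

Volume: 103 m³ = 103,000 L.
Chlorine deficit: 6.9 − 2.0 = 4.9 ppm = 4.9 mg/L as Cl₂.
Cl₂ equivalent needed: 4.9 mg/L × 103,000 L = 504,700 mg = 504.7 g.
Product at 12.2% available chlorine: 504.7 / 0.122 = 4137 g.
Volume at density 1.14 g/mL: 4137 g ÷ 1.14 g/mL = 3629 mL.

3.63 L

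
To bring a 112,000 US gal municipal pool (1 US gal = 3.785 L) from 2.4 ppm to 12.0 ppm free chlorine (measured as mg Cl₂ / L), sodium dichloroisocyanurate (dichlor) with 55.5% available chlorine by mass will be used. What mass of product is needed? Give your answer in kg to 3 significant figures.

7.33 kg

Volume: 112,000 US gal × 3.785 L/gal = 423,920 L.
Chlorine deficit: 12.0 − 2.4 = 9.6 ppm = 9.6 mg/L as Cl₂.
Cl₂ equivalent needed: 9.6 mg/L × 423,920 L = 4,070,000 mg = 4070 g.
Product at 55.5% available chlorine: 4070 / 0.555 = 7333 g.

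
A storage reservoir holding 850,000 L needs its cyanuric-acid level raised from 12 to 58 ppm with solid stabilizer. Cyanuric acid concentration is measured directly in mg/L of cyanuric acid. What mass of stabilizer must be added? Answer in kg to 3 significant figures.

CYA to add: (58 − 12) = 46 mg/L × 850,000 L = 39,100 g cyanuric acid.

39.1 kg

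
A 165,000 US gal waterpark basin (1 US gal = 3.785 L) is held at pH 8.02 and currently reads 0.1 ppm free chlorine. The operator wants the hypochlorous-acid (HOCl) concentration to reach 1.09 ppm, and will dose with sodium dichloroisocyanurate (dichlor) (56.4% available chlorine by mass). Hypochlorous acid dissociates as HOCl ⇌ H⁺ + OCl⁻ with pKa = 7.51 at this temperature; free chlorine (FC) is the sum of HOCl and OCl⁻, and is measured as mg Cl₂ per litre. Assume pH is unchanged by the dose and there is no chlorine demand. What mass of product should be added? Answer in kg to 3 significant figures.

Volume: 165,000 US gal × 3.785 L/gal = 624,525 L.
[OCl⁻]/[HOCl] = 10^(pH − pKa) = 10^(8.02 − 7.51) = 3.236; fraction as HOCl = 1/(1 + 3.236) = 0.2361.
Free chlorine required for 1.09 ppm HOCl: 1.09 / 0.2361 = 4.617 ppm.
FC to add: 4.617 − 0.1 = 4.517 mg/L as Cl₂.
Cl₂ equivalent: 4.517 mg/L × 624,525 L = 2821 g.
Product at 56.4% available Cl: 2821 / 0.564 = 5002 g.

5.00 kg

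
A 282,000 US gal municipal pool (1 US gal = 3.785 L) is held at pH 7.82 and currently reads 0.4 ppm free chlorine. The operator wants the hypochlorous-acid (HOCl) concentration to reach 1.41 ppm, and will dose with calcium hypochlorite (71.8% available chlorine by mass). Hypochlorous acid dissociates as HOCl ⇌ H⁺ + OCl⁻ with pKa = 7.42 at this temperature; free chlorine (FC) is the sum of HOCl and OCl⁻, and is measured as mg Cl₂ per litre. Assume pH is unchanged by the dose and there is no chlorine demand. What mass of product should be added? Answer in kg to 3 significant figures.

6.77 kg

Volume: 282,000 US gal × 3.785 L/gal = 1,067,370 L.
[OCl⁻]/[HOCl] = 10^(pH − pKa) = 10^(7.82 − 7.42) = 2.512; fraction as HOCl = 1/(1 + 2.512) = 0.2847.
Free chlorine required for 1.41 ppm HOCl: 1.41 / 0.2847 = 4.952 ppm.
FC to add: 4.952 − 0.4 = 4.552 mg/L as Cl₂.
Cl₂ equivalent: 4.552 mg/L × 1,067,370 L = 4858 g.
Product at 71.8% available Cl: 4858 / 0.718 = 6767 g.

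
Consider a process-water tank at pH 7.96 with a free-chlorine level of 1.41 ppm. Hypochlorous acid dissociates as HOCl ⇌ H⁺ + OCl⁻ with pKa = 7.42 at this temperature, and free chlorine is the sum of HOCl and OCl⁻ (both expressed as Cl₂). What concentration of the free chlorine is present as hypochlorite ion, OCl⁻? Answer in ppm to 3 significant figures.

1.09 ppm

[OCl⁻]/[HOCl] = 10^(pH − pKa) = 10^(7.96 − 7.42) = 10^0.54 = 3.467.
Fraction as HOCl = 1 / (1 + 3.467) = 0.2238.
OCl⁻ = (1 − 0.2238) × 1.41 ppm = 1.094 ppm.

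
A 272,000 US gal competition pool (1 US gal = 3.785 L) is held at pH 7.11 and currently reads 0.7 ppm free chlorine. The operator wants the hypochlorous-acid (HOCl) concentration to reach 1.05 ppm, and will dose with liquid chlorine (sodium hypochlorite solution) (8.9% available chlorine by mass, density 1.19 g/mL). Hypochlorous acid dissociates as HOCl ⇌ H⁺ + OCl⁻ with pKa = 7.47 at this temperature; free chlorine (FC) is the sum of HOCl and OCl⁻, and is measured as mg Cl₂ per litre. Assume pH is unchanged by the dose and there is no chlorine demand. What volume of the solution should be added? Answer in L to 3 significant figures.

7.86 L

Volume: 272,000 US gal × 3.785 L/gal = 1,029,520 L.
[OCl⁻]/[HOCl] = 10^(pH − pKa) = 10^(7.11 − 7.47) = 0.4365; fraction as HOCl = 1/(1 + 0.4365) = 0.6961.
Free chlorine required for 1.05 ppm HOCl: 1.05 / 0.6961 = 1.508 ppm.
FC to add: 1.508 − 0.7 = 0.8083 mg/L as Cl₂.
Cl₂ equivalent: 0.8083 mg/L × 1,029,520 L = 832.2 g.
Product at 8.9% available Cl: 832.2 / 0.089 = 9351 g.
Volume: 9351 g ÷ 1.19 g/mL = 7858 mL.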